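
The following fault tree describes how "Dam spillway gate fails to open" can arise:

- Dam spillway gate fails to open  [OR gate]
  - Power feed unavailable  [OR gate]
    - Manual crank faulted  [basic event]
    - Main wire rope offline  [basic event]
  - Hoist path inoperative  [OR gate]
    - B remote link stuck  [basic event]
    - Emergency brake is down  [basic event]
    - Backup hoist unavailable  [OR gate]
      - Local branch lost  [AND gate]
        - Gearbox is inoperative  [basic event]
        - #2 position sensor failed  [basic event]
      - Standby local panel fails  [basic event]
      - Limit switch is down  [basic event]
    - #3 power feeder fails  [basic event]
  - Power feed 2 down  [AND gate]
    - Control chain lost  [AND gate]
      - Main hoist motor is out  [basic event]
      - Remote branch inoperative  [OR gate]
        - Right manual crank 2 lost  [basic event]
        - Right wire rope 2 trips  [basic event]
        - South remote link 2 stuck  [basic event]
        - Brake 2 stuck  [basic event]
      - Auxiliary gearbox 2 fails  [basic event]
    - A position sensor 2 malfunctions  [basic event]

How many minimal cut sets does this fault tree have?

Power feed unavailable [OR]: union of children's cut sets → 2 cut set(s).
Local branch lost [AND]: one cut set from each child combined → 1 × 1 = 1 cut set(s).
Backup hoist unavailable [OR]: union of children's cut sets → 3 cut set(s).
Hoist path inoperative [OR]: union of children's cut sets → 6 cut set(s).
Remote branch inoperative [OR]: union of children's cut sets → 4 cut set(s).
Control chain lost [AND]: one cut set from each child combined → 1 × 4 × 1 = 4 cut set(s).
Power feed 2 down [AND]: one cut set from each child combined → 4 × 1 = 4 cut set(s).
Dam spillway gate fails to open [OR]: union of children's cut sets → 12 cut set(s).

12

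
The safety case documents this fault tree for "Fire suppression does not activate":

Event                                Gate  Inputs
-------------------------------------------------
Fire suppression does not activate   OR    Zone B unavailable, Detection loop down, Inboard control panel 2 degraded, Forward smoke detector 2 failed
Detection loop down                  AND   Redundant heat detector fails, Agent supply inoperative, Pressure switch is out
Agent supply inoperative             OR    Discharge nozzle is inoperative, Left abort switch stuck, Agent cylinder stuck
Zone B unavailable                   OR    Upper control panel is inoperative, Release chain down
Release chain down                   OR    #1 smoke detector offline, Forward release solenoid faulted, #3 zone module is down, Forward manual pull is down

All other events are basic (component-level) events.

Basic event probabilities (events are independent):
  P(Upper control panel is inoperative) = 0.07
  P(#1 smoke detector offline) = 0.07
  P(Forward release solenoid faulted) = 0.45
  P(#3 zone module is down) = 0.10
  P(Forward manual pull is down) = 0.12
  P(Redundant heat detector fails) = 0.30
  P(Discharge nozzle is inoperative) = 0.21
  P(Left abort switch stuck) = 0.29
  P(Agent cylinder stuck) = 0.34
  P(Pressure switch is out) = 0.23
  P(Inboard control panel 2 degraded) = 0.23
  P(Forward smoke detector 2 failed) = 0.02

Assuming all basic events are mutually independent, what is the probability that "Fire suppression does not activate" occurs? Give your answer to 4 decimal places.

0.7281

P(Release chain down) [OR] = 1 − (1−0.07) × (1−0.45) × (1−0.10) × (1−0.12) = 0.594892
P(Zone B unavailable) [OR] = 1 − (1−0.07) × (1−0.594892) = 0.623250
P(Agent supply inoperative) [OR] = 1 − (1−0.21) × (1−0.29) × (1−0.34) = 0.629806
P(Detection loop down) [AND] = 0.30 × 0.629806 × 0.23 = 0.043457
P(Fire suppression does not activate) [OR] = 1 − (1−0.623250) × (1−0.043457) × (1−0.23) × (1−0.02) = 0.728059
Rounded to 4 decimal places: P(Fire suppression does not activate) ≈ 0.7281.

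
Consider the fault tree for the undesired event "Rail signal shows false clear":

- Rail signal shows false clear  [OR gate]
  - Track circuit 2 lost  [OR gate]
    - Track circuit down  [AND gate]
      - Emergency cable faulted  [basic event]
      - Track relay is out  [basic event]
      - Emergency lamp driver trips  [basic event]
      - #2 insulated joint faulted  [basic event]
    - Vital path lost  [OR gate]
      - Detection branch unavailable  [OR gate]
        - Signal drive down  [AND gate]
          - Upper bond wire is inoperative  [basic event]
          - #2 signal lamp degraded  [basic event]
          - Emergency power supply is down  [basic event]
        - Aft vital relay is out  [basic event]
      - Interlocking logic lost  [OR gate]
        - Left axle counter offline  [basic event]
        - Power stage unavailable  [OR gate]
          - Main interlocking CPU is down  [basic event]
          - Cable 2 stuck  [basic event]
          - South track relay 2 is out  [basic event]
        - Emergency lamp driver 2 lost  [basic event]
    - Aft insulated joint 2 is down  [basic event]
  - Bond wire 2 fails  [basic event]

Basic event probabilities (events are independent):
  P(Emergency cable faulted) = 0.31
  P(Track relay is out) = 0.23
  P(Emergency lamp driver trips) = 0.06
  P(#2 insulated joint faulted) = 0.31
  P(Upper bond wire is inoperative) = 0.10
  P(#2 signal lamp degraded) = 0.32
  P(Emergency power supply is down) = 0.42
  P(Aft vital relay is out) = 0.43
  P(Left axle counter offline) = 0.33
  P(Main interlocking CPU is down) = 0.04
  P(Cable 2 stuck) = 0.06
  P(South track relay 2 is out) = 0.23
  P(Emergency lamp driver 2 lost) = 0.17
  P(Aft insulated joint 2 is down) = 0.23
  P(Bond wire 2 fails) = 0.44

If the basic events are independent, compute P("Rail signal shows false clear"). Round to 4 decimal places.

0.9064

P(Track circuit down) [AND] = 0.31 × 0.23 × 0.06 × 0.31 = 0.001326
P(Signal drive down) [AND] = 0.10 × 0.32 × 0.42 = 0.013440
P(Detection branch unavailable) [OR] = 1 − (1−0.013440) × (1−0.43) = 0.437661
P(Power stage unavailable) [OR] = 1 − (1−0.04) × (1−0.06) × (1−0.23) = 0.305152
P(Interlocking logic lost) [OR] = 1 − (1−0.33) × (1−0.305152) × (1−0.17) = 0.613595
P(Vital path lost) [OR] = 1 − (1−0.437661) × (1−0.613595) = 0.782709
P(Track circuit 2 lost) [OR] = 1 − (1−0.001326) × (1−0.782709) × (1−0.23) = 0.832908
P(Rail signal shows false clear) [OR] = 1 − (1−0.832908) × (1−0.44) = 0.906428
Rounded to 4 decimal places: P(Rail signal shows false clear) ≈ 0.9064.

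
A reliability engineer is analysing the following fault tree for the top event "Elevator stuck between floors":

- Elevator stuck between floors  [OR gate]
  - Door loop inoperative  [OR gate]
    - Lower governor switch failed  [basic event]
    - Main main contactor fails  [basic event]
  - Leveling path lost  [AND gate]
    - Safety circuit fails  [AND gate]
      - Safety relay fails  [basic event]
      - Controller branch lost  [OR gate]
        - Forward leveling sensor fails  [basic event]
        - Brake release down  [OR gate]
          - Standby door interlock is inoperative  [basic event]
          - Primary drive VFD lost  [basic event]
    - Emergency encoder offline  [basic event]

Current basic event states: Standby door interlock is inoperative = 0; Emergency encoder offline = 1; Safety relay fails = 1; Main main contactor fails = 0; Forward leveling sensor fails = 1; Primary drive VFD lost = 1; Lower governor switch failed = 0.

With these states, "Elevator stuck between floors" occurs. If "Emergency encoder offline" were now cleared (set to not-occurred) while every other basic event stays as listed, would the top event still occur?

No

Counterfactual: set "Emergency encoder offline" to not occurred.
Door loop inoperative [OR]: Lower governor switch failed=not, Main main contactor fails=not → no input occurs → does not occur.
Brake release down [OR]: Standby door interlock is inoperative=not, Primary drive VFD lost=occurs → at least one input occurs → occurs.
Controller branch lost [OR]: Forward leveling sensor fails=occurs, Brake release down=occurs → at least one input occurs → occurs.
Safety circuit fails [AND]: Safety relay fails=occurs, Controller branch lost=occurs → all inputs occur → occurs.
Leveling path lost [AND]: Safety circuit fails=occurs, Emergency encoder offline=not → not all inputs occur → does not occur.
Elevator stuck between floors [OR]: Door loop inoperative=not, Leveling path lost=not → no input occurs → does not occur.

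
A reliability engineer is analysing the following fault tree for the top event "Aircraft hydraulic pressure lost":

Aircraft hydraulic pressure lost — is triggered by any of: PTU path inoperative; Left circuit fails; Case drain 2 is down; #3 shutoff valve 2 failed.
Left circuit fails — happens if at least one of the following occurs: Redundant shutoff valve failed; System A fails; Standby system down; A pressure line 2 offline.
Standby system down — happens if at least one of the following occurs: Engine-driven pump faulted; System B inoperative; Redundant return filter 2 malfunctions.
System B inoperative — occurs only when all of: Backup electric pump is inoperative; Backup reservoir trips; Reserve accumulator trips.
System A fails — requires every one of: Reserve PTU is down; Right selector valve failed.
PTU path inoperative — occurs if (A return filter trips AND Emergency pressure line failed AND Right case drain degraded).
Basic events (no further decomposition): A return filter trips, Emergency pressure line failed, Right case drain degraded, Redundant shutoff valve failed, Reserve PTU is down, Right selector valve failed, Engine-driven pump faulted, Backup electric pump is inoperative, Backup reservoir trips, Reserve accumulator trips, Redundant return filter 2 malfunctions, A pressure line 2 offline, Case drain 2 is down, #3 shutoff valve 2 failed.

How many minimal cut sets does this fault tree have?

PTU path inoperative [AND]: one cut set from each child combined → 1 × 1 × 1 = 1 cut set(s).
System A fails [AND]: one cut set from each child combined → 1 × 1 = 1 cut set(s).
System B inoperative [AND]: one cut set from each child combined → 1 × 1 × 1 = 1 cut set(s).
Standby system down [OR]: union of children's cut sets → 3 cut set(s).
Left circuit fails [OR]: union of children's cut sets → 6 cut set(s).
Aircraft hydraulic pressure lost [OR]: union of children's cut sets → 9 cut set(s).
Minimal cut sets: {A return filter trips, Emergency pressure line failed, Right case drain degraded}; {Redundant shutoff valve failed}; {Reserve PTU is down, Right selector valve failed}; {Engine-driven pump faulted}; {Backup electric pump is inoperative, Backup reservoir trips, Reserve accumulator trips}; {Redundant return filter 2 malfunctions}; {A pressure line 2 offline}; {Case drain 2 is down}; {#3 shutoff valve 2 failed}.

9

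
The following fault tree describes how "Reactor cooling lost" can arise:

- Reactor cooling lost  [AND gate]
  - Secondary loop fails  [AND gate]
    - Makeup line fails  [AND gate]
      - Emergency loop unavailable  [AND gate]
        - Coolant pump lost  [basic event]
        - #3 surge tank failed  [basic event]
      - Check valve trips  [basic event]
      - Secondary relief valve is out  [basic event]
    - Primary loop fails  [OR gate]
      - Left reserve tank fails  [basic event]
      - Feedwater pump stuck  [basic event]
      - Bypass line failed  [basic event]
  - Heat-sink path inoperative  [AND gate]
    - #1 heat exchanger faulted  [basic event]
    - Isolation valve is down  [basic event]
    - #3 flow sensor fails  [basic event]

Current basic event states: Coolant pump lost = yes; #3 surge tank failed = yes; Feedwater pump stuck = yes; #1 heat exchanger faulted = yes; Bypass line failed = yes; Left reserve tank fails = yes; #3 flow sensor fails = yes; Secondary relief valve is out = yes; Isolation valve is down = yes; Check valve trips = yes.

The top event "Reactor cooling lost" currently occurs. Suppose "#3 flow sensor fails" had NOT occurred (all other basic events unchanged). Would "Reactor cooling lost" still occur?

No

Counterfactual: set "#3 flow sensor fails" to not occurred.
Emergency loop unavailable [AND]: Coolant pump lost=occurs, #3 surge tank failed=occurs → all inputs occur → occurs.
Makeup line fails [AND]: Emergency loop unavailable=occurs, Check valve trips=occurs, Secondary relief valve is out=occurs → all inputs occur → occurs.
Primary loop fails [OR]: Left reserve tank fails=occurs, Feedwater pump stuck=occurs, Bypass line failed=occurs → at least one input occurs → occurs.
Secondary loop fails [AND]: Makeup line fails=occurs, Primary loop fails=occurs → all inputs occur → occurs.
Heat-sink path inoperative [AND]: #1 heat exchanger faulted=occurs, Isolation valve is down=occurs, #3 flow sensor fails=not → not all inputs occur → does not occur.
Reactor cooling lost [AND]: Secondary loop fails=occurs, Heat-sink path inoperative=not → not all inputs occur → does not occur.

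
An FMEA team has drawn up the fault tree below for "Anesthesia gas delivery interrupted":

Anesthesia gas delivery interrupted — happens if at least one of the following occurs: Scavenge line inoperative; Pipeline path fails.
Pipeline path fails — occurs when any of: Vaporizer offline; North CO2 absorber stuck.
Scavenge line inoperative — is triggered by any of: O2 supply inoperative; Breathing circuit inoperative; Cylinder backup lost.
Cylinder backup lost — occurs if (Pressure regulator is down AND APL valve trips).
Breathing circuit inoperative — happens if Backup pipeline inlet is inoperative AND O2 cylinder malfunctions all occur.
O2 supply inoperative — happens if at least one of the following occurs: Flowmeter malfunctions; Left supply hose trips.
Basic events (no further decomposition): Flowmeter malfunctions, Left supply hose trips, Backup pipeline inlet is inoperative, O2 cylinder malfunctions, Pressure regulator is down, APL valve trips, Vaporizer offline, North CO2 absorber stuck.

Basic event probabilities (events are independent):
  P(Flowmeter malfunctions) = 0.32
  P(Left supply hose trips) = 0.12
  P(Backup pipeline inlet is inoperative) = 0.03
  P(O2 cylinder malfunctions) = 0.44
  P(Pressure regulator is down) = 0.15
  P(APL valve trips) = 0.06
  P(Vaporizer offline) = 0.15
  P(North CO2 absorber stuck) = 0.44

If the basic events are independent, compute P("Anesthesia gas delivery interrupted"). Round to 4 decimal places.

0.7215

P(O2 supply inoperative) [OR] = 1 − (1−0.32) × (1−0.12) = 0.401600
P(Breathing circuit inoperative) [AND] = 0.03 × 0.44 = 0.013200
P(Cylinder backup lost) [AND] = 0.15 × 0.06 = 0.009000
P(Scavenge line inoperative) [OR] = 1 − (1−0.401600) × (1−0.013200) × (1−0.009000) = 0.414813
P(Pipeline path fails) [OR] = 1 − (1−0.15) × (1−0.44) = 0.524000
P(Anesthesia gas delivery interrupted) [OR] = 1 − (1−0.414813) × (1−0.524000) = 0.721451
Rounded to 4 decimal places: P(Anesthesia gas delivery interrupted) ≈ 0.7215.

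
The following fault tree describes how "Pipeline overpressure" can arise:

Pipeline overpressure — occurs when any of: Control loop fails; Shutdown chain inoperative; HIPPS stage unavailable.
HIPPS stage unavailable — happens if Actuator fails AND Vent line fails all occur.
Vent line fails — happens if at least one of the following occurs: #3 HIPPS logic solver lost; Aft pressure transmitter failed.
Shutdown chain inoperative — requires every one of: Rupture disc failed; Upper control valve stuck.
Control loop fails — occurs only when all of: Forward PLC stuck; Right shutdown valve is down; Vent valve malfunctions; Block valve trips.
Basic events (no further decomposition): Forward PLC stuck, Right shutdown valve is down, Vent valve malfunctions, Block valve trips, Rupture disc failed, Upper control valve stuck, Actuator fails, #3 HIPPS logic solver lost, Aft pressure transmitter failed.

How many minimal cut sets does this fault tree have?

Control loop fails [AND]: one cut set from each child combined → 1 × 1 × 1 × 1 = 1 cut set(s).
Shutdown chain inoperative [AND]: one cut set from each child combined → 1 × 1 = 1 cut set(s).
Vent line fails [OR]: union of children's cut sets → 2 cut set(s).
HIPPS stage unavailable [AND]: one cut set from each child combined → 1 × 2 = 2 cut set(s).
Pipeline overpressure [OR]: union of children's cut sets → 4 cut set(s).
Minimal cut sets: {Block valve trips, Forward PLC stuck, Right shutdown valve is down, Vent valve malfunctions}; {Rupture disc failed, Upper control valve stuck}; {#3 HIPPS logic solver lost, Actuator fails}; {Actuator fails, Aft pressure transmitter failed}.

4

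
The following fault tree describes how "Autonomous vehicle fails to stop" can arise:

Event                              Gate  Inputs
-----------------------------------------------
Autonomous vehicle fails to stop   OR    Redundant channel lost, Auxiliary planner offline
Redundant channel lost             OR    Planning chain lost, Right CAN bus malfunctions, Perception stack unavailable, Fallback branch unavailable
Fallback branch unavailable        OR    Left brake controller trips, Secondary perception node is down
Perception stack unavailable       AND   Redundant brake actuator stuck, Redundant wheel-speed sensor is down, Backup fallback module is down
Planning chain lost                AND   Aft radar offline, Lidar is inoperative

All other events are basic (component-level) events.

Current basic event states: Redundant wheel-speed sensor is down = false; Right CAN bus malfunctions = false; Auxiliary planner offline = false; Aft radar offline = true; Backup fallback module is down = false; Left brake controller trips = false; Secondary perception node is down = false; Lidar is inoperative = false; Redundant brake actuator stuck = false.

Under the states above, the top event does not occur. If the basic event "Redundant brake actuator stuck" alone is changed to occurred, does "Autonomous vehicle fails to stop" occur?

No

Counterfactual: set "Redundant brake actuator stuck" to occurred.
Planning chain lost [AND]: Aft radar offline=occurs, Lidar is inoperative=not → not all inputs occur → does not occur.
Perception stack unavailable [AND]: Redundant brake actuator stuck=occurs, Redundant wheel-speed sensor is down=not, Backup fallback module is down=not → not all inputs occur → does not occur.
Fallback branch unavailable [OR]: Left brake controller trips=not, Secondary perception node is down=not → no input occurs → does not occur.
Redundant channel lost [OR]: Planning chain lost=not, Right CAN bus malfunctions=not, Perception stack unavailable=not, Fallback branch unavailable=not → no input occurs → does not occur.
Autonomous vehicle fails to stop [OR]: Redundant channel lost=not, Auxiliary planner offline=not → no input occurs → does not occur.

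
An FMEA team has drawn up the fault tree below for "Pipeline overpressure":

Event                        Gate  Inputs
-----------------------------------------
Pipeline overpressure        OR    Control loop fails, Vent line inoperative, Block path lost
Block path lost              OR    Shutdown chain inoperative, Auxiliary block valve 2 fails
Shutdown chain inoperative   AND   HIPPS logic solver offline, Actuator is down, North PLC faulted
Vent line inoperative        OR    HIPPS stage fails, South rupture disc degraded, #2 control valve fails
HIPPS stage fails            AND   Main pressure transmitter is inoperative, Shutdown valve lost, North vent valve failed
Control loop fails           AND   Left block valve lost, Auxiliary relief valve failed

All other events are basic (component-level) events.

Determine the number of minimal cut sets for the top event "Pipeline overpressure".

Control loop fails [AND]: one cut set from each child combined → 1 × 1 = 1 cut set(s).
HIPPS stage fails [AND]: one cut set from each child combined → 1 × 1 × 1 = 1 cut set(s).
Vent line inoperative [OR]: union of children's cut sets → 3 cut set(s).
Shutdown chain inoperative [AND]: one cut set from each child combined → 1 × 1 × 1 = 1 cut set(s).
Block path lost [OR]: union of children's cut sets → 2 cut set(s).
Pipeline overpressure [OR]: union of children's cut sets → 6 cut set(s).
Minimal cut sets: {Auxiliary relief valve failed, Left block valve lost}; {Main pressure transmitter is inoperative, North vent valve failed, Shutdown valve lost}; {South rupture disc degraded}; {#2 control valve fails}; {Actuator is down, HIPPS logic solver offline, North PLC faulted}; {Auxiliary block valve 2 fails}.

6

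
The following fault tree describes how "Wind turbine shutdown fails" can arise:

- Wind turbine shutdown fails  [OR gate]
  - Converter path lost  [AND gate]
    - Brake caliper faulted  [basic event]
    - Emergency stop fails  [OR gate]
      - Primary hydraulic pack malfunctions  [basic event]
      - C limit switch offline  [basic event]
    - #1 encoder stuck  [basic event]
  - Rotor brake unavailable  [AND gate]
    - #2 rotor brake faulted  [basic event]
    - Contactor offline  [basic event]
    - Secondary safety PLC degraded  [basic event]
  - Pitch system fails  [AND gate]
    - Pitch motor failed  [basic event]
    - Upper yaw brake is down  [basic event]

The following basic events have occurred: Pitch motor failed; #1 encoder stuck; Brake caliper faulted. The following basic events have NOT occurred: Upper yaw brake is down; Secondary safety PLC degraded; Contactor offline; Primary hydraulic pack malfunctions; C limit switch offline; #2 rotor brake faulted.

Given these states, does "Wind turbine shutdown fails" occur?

Emergency stop fails [OR]: Primary hydraulic pack malfunctions=not, C limit switch offline=not → no input occurs → does not occur.
Converter path lost [AND]: Brake caliper faulted=occurs, Emergency stop fails=not, #1 encoder stuck=occurs → not all inputs occur → does not occur.
Rotor brake unavailable [AND]: #2 rotor brake faulted=not, Contactor offline=not, Secondary safety PLC degraded=not → not all inputs occur → does not occur.
Pitch system fails [AND]: Pitch motor failed=occurs, Upper yaw brake is down=not → not all inputs occur → does not occur.
Wind turbine shutdown fails [OR]: Converter path lost=not, Rotor brake unavailable=not, Pitch system fails=not → no input occurs → does not occur.

No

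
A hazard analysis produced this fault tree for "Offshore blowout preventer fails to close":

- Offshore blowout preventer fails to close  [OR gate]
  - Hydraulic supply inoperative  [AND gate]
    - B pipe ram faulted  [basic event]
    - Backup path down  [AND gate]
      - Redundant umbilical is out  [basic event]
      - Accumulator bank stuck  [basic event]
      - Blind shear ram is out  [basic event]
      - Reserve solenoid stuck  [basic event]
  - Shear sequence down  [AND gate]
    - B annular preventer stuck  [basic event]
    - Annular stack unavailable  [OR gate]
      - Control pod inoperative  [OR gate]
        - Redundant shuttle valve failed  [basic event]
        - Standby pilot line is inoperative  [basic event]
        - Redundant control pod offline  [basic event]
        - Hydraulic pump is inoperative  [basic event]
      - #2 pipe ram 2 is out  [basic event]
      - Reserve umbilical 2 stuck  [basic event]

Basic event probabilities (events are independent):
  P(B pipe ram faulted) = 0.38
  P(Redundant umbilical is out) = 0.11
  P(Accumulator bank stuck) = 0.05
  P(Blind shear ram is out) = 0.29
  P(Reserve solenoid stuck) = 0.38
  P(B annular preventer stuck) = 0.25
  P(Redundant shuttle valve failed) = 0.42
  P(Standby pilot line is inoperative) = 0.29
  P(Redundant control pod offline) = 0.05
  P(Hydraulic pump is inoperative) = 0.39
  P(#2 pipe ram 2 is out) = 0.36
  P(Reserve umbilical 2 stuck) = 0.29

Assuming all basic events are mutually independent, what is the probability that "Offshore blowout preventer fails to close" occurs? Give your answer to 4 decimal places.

0.2231

P(Backup path down) [AND] = 0.11 × 0.05 × 0.29 × 0.38 = 0.000606
P(Hydraulic supply inoperative) [AND] = 0.38 × 0.000606 = 0.000230
P(Control pod inoperative) [OR] = 1 − (1−0.42) × (1−0.29) × (1−0.05) × (1−0.39) = 0.761362
P(Annular stack unavailable) [OR] = 1 − (1−0.761362) × (1−0.36) × (1−0.29) = 0.891563
P(Shear sequence down) [AND] = 0.25 × 0.891563 = 0.222891
P(Offshore blowout preventer fails to close) [OR] = 1 − (1−0.000230) × (1−0.222891) = 0.223070
Rounded to 4 decimal places: P(Offshore blowout preventer fails to close) ≈ 0.2231.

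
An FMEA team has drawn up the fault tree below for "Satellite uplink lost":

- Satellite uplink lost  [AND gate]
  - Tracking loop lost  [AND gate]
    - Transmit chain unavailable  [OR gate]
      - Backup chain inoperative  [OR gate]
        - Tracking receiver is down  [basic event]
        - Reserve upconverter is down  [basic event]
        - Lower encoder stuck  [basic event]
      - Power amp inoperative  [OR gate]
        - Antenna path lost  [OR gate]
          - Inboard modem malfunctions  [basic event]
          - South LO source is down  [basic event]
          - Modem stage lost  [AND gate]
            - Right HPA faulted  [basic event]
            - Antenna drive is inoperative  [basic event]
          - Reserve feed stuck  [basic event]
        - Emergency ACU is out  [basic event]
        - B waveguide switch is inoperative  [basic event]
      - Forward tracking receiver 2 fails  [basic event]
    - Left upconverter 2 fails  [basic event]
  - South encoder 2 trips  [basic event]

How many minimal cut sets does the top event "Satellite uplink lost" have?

10

Backup chain inoperative [OR]: union of children's cut sets → 3 cut set(s).
Modem stage lost [AND]: one cut set from each child combined → 1 × 1 = 1 cut set(s).
Antenna path lost [OR]: union of children's cut sets → 4 cut set(s).
Power amp inoperative [OR]: union of children's cut sets → 6 cut set(s).
Transmit chain unavailable [OR]: union of children's cut sets → 10 cut set(s).
Tracking loop lost [AND]: one cut set from each child combined → 10 × 1 = 10 cut set(s).
Satellite uplink lost [AND]: one cut set from each child combined → 10 × 1 = 10 cut set(s).
Minimal cut sets: {Left upconverter 2 fails, South encoder 2 trips, Tracking receiver is down}; {Left upconverter 2 fails, Reserve upconverter is down, South encoder 2 trips}; {Left upconverter 2 fails, Lower encoder stuck, South encoder 2 trips}; {Inboard modem malfunctions, Left upconverter 2 fails, South encoder 2 trips}; {Left upconverter 2 fails, South LO source is down, South encoder 2 trips}; {Antenna drive is inoperative, Left upconverter 2 fails, Right HPA faulted, South encoder 2 trips}; {Left upconverter 2 fails, Reserve feed stuck, South encoder 2 trips}; {Emergency ACU is out, Left upconverter 2 fails, South encoder 2 trips}; {B waveguide switch is inoperative, Left upconverter 2 fails, South encoder 2 trips}; {Forward tracking receiver 2 fails, Left upconverter 2 fails, South encoder 2 trips}.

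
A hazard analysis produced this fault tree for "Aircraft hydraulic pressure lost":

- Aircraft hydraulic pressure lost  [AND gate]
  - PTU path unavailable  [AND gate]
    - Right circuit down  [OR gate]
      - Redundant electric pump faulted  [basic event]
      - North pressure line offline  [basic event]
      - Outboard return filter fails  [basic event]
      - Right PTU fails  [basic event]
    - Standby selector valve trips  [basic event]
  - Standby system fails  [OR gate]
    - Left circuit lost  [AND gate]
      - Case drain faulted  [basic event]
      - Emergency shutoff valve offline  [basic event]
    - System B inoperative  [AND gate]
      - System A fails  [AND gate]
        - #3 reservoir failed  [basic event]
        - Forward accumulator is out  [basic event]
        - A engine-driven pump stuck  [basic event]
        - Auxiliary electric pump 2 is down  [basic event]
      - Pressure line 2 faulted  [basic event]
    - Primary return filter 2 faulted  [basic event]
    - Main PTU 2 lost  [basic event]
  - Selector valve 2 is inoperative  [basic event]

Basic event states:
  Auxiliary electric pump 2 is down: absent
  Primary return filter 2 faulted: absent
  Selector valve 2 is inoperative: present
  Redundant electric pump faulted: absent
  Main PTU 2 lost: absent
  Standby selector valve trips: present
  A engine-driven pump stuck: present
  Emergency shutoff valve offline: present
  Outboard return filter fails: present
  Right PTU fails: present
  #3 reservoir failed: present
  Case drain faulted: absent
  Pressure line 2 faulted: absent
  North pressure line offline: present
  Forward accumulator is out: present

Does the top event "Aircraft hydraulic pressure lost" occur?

Right circuit down [OR]: Redundant electric pump faulted=not, North pressure line offline=occurs, Outboard return filter fails=occurs, Right PTU fails=occurs → at least one input occurs → occurs.
PTU path unavailable [AND]: Right circuit down=occurs, Standby selector valve trips=occurs → all inputs occur → occurs.
Left circuit lost [AND]: Case drain faulted=not, Emergency shutoff valve offline=occurs → not all inputs occur → does not occur.
System A fails [AND]: #3 reservoir failed=occurs, Forward accumulator is out=occurs, A engine-driven pump stuck=occurs, Auxiliary electric pump 2 is down=not → not all inputs occur → does not occur.
System B inoperative [AND]: System A fails=not, Pressure line 2 faulted=not → not all inputs occur → does not occur.
Standby system fails [OR]: Left circuit lost=not, System B inoperative=not, Primary return filter 2 faulted=not, Main PTU 2 lost=not → no input occurs → does not occur.
Aircraft hydraulic pressure lost [AND]: PTU path unavailable=occurs, Standby system fails=not, Selector valve 2 is inoperative=occurs → not all inputs occur → does not occur.

No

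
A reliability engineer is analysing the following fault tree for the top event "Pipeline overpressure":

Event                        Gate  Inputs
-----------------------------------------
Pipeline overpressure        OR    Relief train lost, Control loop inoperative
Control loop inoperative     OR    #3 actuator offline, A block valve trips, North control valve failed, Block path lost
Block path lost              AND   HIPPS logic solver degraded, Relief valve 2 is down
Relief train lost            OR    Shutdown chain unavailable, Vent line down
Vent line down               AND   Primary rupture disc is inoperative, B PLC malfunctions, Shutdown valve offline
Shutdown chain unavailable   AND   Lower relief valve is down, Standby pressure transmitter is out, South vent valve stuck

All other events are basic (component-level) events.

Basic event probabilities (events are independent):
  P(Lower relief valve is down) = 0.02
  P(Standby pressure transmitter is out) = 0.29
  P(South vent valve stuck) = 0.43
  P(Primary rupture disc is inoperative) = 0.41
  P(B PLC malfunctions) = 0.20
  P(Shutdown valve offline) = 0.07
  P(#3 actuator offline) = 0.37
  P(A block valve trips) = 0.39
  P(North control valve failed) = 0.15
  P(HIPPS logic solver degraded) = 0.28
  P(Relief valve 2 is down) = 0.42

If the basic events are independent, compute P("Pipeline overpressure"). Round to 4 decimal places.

P(Shutdown chain unavailable) [AND] = 0.02 × 0.29 × 0.43 = 0.002494
P(Vent line down) [AND] = 0.41 × 0.20 × 0.07 = 0.005740
P(Relief train lost) [OR] = 1 − (1−0.002494) × (1−0.005740) = 0.008220
P(Block path lost) [AND] = 0.28 × 0.42 = 0.117600
P(Control loop inoperative) [OR] = 1 − (1−0.37) × (1−0.39) × (1−0.15) × (1−0.117600) = 0.711760
P(Pipeline overpressure) [OR] = 1 − (1−0.008220) × (1−0.711760) = 0.714129
Rounded to 4 decimal places: P(Pipeline overpressure) ≈ 0.7141.

0.7141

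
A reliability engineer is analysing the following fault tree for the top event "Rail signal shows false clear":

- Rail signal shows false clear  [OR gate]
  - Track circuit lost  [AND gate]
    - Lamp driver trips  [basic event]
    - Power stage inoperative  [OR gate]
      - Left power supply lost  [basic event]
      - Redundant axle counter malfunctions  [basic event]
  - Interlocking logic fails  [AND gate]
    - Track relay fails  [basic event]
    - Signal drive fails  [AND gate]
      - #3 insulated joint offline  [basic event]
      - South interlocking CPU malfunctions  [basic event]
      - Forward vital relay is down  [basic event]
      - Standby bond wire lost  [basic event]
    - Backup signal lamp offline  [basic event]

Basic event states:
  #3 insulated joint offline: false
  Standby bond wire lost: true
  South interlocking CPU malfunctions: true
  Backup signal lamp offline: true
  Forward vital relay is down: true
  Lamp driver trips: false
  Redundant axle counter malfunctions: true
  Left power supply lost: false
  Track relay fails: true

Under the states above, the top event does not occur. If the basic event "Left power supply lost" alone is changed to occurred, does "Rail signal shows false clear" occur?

No

Counterfactual: set "Left power supply lost" to occurred.
Power stage inoperative [OR]: Left power supply lost=occurs, Redundant axle counter malfunctions=occurs → at least one input occurs → occurs.
Track circuit lost [AND]: Lamp driver trips=not, Power stage inoperative=occurs → not all inputs occur → does not occur.
Signal drive fails [AND]: #3 insulated joint offline=not, South interlocking CPU malfunctions=occurs, Forward vital relay is down=occurs, Standby bond wire lost=occurs → not all inputs occur → does not occur.
Interlocking logic fails [AND]: Track relay fails=occurs, Signal drive fails=not, Backup signal lamp offline=occurs → not all inputs occur → does not occur.
Rail signal shows false clear [OR]: Track circuit lost=not, Interlocking logic fails=not → no input occurs → does not occur.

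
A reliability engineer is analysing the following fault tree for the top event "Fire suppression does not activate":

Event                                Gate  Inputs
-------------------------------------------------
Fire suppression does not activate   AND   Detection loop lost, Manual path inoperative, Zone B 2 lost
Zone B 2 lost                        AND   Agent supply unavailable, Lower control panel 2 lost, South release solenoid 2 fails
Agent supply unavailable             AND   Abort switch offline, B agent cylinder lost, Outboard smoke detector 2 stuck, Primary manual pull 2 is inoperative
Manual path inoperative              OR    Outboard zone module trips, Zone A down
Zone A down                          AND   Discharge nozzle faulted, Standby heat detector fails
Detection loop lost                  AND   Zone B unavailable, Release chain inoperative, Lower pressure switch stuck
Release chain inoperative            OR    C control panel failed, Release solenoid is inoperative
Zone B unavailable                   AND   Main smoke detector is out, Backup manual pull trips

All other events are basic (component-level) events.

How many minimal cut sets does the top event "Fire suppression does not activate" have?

4

Zone B unavailable [AND]: one cut set from each child combined → 1 × 1 = 1 cut set(s).
Release chain inoperative [OR]: union of children's cut sets → 2 cut set(s).
Detection loop lost [AND]: one cut set from each child combined → 1 × 2 × 1 = 2 cut set(s).
Zone A down [AND]: one cut set from each child combined → 1 × 1 = 1 cut set(s).
Manual path inoperative [OR]: union of children's cut sets → 2 cut set(s).
Agent supply unavailable [AND]: one cut set from each child combined → 1 × 1 × 1 × 1 = 1 cut set(s).
Zone B 2 lost [AND]: one cut set from each child combined → 1 × 1 × 1 = 1 cut set(s).
Fire suppression does not activate [AND]: one cut set from each child combined → 2 × 2 × 1 = 4 cut set(s).
Minimal cut sets: {Abort switch offline, B agent cylinder lost, Backup manual pull trips, C control panel failed, Lower control panel 2 lost, Lower pressure switch stuck, Main smoke detector is out, Outboard smoke detector 2 stuck, Outboard zone module trips, Primary manual pull 2 is inoperative, South release solenoid 2 fails}; {Abort switch offline, B agent cylinder lost, Backup manual pull trips, C control panel failed, Discharge nozzle faulted, Lower control panel 2 lost, Lower pressure switch stuck, Main smoke detector is out, Outboard smoke detector 2 stuck, Primary manual pull 2 is inoperative, South release solenoid 2 fails, Standby heat detector fails}; {Abort switch offline, B agent cylinder lost, Backup manual pull trips, Lower control panel 2 lost, Lower pressure switch stuck, Main smoke detector is out, Outboard smoke detector 2 stuck, Outboard zone module trips, Primary manual pull 2 is inoperative, Release solenoid is inoperative, South release solenoid 2 fails}; {Abort switch offline, B agent cylinder lost, Backup manual pull trips, Discharge nozzle faulted, Lower control panel 2 lost, Lower pressure switch stuck, Main smoke detector is out, Outboard smoke detector 2 stuck, Primary manual pull 2 is inoperative, Release solenoid is inoperative, South release solenoid 2 fails, Standby heat detector fails}.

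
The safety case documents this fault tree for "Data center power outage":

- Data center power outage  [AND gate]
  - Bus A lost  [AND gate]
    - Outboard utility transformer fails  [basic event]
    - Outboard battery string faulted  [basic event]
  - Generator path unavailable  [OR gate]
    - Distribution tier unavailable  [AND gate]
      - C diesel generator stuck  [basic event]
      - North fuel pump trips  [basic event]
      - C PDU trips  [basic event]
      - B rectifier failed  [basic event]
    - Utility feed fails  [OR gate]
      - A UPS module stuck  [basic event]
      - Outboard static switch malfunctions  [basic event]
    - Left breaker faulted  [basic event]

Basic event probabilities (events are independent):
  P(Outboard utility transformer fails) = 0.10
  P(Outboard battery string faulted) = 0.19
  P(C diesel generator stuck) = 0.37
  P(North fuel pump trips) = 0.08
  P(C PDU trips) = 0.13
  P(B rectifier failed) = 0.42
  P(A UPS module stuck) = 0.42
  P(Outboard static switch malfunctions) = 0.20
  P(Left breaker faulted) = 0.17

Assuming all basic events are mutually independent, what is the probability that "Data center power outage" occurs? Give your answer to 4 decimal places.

P(Bus A lost) [AND] = 0.10 × 0.19 = 0.019000
P(Distribution tier unavailable) [AND] = 0.37 × 0.08 × 0.13 × 0.42 = 0.001616
P(Utility feed fails) [OR] = 1 − (1−0.42) × (1−0.20) = 0.536000
P(Generator path unavailable) [OR] = 1 − (1−0.001616) × (1−0.536000) × (1−0.17) = 0.615502
P(Data center power outage) [AND] = 0.019000 × 0.615502 = 0.011695
Rounded to 4 decimal places: P(Data center power outage) ≈ 0.0117.

0.0117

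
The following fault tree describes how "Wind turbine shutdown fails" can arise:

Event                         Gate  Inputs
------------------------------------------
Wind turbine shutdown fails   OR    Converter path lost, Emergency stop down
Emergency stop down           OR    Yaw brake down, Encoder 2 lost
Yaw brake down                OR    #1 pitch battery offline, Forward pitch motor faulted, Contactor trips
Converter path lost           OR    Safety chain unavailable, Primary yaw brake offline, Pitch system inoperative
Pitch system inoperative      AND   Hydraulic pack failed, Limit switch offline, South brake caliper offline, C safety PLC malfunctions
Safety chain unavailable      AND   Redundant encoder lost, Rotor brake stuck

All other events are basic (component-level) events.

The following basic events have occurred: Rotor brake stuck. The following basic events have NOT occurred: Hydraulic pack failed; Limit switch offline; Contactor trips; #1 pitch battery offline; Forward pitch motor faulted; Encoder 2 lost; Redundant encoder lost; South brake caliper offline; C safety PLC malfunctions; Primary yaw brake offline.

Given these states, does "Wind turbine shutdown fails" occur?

No

Safety chain unavailable [AND]: Redundant encoder lost=not, Rotor brake stuck=occurs → not all inputs occur → does not occur.
Pitch system inoperative [AND]: Hydraulic pack failed=not, Limit switch offline=not, South brake caliper offline=not, C safety PLC malfunctions=not → not all inputs occur → does not occur.
Converter path lost [OR]: Safety chain unavailable=not, Primary yaw brake offline=not, Pitch system inoperative=not → no input occurs → does not occur.
Yaw brake down [OR]: #1 pitch battery offline=not, Forward pitch motor faulted=not, Contactor trips=not → no input occurs → does not occur.
Emergency stop down [OR]: Yaw brake down=not, Encoder 2 lost=not → no input occurs → does not occur.
Wind turbine shutdown fails [OR]: Converter path lost=not, Emergency stop down=not → no input occurs → does not occur.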